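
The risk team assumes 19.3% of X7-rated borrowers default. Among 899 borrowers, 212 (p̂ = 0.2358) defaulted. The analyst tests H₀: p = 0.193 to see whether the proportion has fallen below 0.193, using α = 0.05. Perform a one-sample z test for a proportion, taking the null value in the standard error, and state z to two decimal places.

z = 3.25

p̂ = 212/899 = 0.23582.
SE = √(p₀(1−p₀)/n) = √(0.15575/899) = 0.01316.
z = (0.23582 − 0.193)/0.01316 = 0.04282/0.01316 = 3.25.
p-value = P(Z < 3.253) ≈ 0.9994, so at α = 0.05 we fail to reject H₀.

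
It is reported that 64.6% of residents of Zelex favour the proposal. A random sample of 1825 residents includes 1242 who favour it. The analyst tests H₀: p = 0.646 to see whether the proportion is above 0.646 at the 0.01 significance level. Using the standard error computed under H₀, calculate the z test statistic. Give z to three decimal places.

p̂ = 1242/1825 ≈ 0.680548.
Standard error under H₀: √(0.646×0.354/1825) = 0.011194.
z = (0.680548 − 0.646)/0.011194 = 0.034548/0.011194 = 3.086.
p-value = P(Z > 3.086) ≈ 0.0010, so at α = 0.01 we reject H₀.

z = 3.086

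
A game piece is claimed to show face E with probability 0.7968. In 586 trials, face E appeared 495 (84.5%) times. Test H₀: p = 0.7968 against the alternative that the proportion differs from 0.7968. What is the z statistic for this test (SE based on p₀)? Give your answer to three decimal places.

z = 2.882

p̂ = 495/586 ≈ 0.844710.
Standard error under H₀: √(0.7968×0.2032/586) = 0.016622.
z = (0.844710 − 0.7968)/0.016622 = 0.047910/0.016622 = 2.882.
Two-sided p-value ≈ 2·Φ(−2.882) = 0.0039.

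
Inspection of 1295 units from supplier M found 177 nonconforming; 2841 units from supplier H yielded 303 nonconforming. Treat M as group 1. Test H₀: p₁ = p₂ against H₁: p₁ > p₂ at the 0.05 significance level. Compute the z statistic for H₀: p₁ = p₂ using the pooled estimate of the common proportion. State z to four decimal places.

z = 2.7961

p̂₁ = 177/1295 = 0.136680, p̂₂ = 303/2841 = 0.106653.
Pooled p̂ = (177+303)/(1295+2841) = 480/4136 = 0.116054.
SE = √(p̂(1−p̂)(1/n₁+1/n₂)) = √(0.116054·0.883946·0.00112419) = √(0.000115326) = 0.010739.
z = (0.136680 − 0.106653)/0.010739 = 0.030027/0.010739 = 2.7961.
p-value = P(Z > 2.796) ≈ 0.0026. With α = 0.05, reject H₀.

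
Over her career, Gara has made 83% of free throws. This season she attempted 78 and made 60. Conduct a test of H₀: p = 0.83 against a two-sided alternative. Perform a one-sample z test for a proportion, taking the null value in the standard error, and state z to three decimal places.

z = -1.429

p̂ = 60/78 ≈ 0.76923.
Standard error under H₀: √(0.83×0.17/78) = 0.04253.
z = (0.76923 − 0.83)/0.04253 = -0.06077/0.04253 = -1.429.
p-value = 2·P(Z > 1.429) ≈ 0.1531.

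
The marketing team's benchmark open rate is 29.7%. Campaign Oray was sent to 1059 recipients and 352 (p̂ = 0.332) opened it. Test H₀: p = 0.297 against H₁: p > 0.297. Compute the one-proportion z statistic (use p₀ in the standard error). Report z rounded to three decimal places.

z = 2.520

p̂ = 352/1059 ≈ 0.332389.
Standard error under H₀: √(0.297×0.703/1059) = 0.014041.
z = (0.332389 − 0.297)/0.014041 = 0.035389/0.014041 = 2.520.
p-value = P(Z > 2.520) ≈ 0.0059.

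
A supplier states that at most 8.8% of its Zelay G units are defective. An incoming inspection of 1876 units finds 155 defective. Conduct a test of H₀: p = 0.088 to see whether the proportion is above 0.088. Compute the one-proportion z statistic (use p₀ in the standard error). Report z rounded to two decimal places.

p̂ = 155/1876 ≈ 0.08262.
Standard error under H₀: √(0.088×0.912/1876) = 0.00654.
z = (0.08262 − 0.088)/0.00654 = -0.00538/0.00654 = -0.82.
p-value = P(Z > -0.822) ≈ 0.7945.

z = -0.82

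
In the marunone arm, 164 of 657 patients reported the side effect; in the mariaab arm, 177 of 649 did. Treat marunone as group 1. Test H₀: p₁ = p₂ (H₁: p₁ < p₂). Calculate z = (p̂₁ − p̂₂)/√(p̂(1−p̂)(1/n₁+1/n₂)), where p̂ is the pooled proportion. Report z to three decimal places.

p̂₁ = 164/657 = 0.24962, p̂₂ = 177/649 = 0.27273.
Pooled p̂ = (164+177)/(657+649) = 341/1306 = 0.26110.
SE = √(p̂(1−p̂)(1/n₁+1/n₂)) = √(0.26110·0.73890·0.0030629) = √(0.00059092) = 0.02431.
z = (0.24962 − 0.27273)/0.02431 = -0.02311/0.02431 = -0.951.

z = -0.951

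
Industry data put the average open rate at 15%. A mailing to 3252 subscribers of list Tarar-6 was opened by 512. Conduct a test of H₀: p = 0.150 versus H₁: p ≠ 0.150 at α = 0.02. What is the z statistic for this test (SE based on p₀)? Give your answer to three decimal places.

p̂ = 512/3252 ≈ 0.15744.
SE = √(p₀(1−p₀)/n) = √(0.1275/3252) = 0.00626.
z = (0.15744 − 0.15)/0.00626 = 0.00744/0.00626 = 1.188.
Two-sided p-value ≈ 2·Φ(−1.188) = 0.2347; since p > α = 0.02, fail to reject H₀.

z = 1.188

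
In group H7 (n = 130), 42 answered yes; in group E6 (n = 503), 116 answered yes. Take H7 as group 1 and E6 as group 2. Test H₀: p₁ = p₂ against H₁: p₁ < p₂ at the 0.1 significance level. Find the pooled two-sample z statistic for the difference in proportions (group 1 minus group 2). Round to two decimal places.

z = 2.17

p̂₁ = 42/130 ≈ 0.3231, p̂₂ = 116/503 ≈ 0.2306.
Pooled p̂ = (42+116)/(130+503) = 158/633 = 0.2496.
SE = √(p̂(1−p̂)(1/n₁+1/n₂)) = √(0.2496·0.7504·0.00968038) = √(0.00181316) = 0.0426.
z = (0.3231 − 0.2306)/0.0426 = 0.0925/0.0426 = 2.17.
p-value = P(Z < 2.171) ≈ 0.9850, so at α = 0.1 we fail to reject H₀.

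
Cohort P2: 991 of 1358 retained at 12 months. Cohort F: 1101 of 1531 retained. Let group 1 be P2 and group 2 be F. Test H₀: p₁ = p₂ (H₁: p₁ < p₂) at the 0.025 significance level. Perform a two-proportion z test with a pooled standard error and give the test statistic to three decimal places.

z = 0.637

p̂₁ = 991/1358 = 0.72975, p̂₂ = 1101/1531 = 0.71914.
Pooled p̂ = (991+1101)/(1358+1531) = 2092/2889 = 0.72413.
SE = √(p̂(1−p̂)(1/n₁+1/n₂)) = √(0.72413·0.27587·0.00138954) = √(0.000277586) = 0.01666.
z = (0.72975 − 0.71914)/0.01666 = 0.01061/0.01666 = 0.637.
p-value = P(Z < 0.637) ≈ 0.7379, so at α = 0.025 we fail to reject H₀.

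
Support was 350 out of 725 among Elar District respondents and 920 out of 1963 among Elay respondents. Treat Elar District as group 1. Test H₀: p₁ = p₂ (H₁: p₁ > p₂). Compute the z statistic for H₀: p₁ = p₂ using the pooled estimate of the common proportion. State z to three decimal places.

z = 0.649

p̂₁ = 350/725 = 0.48276, p̂₂ = 920/1963 = 0.46867.
Pooled p̂ = (350+920)/(725+1963) = 1270/2688 = 0.47247.
SE = √(p̂(1−p̂)(1/n₁+1/n₂)) = √(0.47247·0.52753·0.00188873) = √(0.000470752) = 0.02170.
z = (0.48276 − 0.46867)/0.02170 = 0.01409/0.02170 = 0.649.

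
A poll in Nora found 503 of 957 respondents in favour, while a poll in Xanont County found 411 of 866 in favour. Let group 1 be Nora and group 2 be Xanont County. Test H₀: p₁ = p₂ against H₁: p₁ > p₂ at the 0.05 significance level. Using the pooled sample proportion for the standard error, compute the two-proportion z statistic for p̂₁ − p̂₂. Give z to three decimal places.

z = 2.175

p̂₁ = 503/957 = 0.52560, p̂₂ = 411/866 = 0.47460.
Pooled p̂ = (503+411)/(957+866) = 914/1823 = 0.50137.
SE = √(p̂(1−p̂)(1/n₁+1/n₂)) = √(0.50137·0.49863·0.00219967) = √(0.000549912) = 0.02345.
z = (0.52560 − 0.47460)/0.02345 = 0.05100/0.02345 = 2.175.
p-value = P(Z > 2.175) ≈ 0.0148. With α = 0.05, reject H₀.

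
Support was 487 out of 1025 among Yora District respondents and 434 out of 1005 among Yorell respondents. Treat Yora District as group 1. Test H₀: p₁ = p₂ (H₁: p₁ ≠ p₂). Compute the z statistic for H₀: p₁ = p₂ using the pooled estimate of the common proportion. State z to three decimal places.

z = 1.958

p̂₁ = 487/1025 ≈ 0.47512, p̂₂ = 434/1005 ≈ 0.43184.
Pooled p̂ = (487+434)/(1025+1005) = 921/2030 = 0.45369.
SE = √(0.247856 × 0.00197063) = 0.02210.
z = (0.47512 − 0.43184)/0.02210 = 0.04328/0.02210 = 1.958.
Two-sided p-value ≈ 2·Φ(−1.958) = 0.0502.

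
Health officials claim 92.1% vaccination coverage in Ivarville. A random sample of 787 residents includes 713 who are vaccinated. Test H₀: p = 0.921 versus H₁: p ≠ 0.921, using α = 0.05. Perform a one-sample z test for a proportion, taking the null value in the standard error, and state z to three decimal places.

p̂ = 713/787 ≈ 0.905972.
Standard error under H₀: √(0.921×0.079/787) = 0.009615.
z = (0.905972 − 0.921)/0.009615 = -0.015028/0.009615 = -1.563.
Two-sided p-value ≈ 2·Φ(−1.563) = 0.1181. With α = 0.05, fail to reject H₀.

z = -1.563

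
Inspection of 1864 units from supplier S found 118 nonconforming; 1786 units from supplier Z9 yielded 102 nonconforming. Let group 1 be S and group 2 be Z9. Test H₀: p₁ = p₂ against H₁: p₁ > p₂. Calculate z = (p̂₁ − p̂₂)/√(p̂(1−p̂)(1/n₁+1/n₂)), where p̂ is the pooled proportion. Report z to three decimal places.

z = 0.786

p̂₁ = 118/1864 ≈ 0.06330, p̂₂ = 102/1786 ≈ 0.05711.
Pooled p̂ = (118+102)/(1864+1786) = 220/3650 = 0.06027.
SE = √(0.056641 × 0.00109639) = 0.00788.
z = (0.06330 − 0.05711)/0.00788 = 0.00619/0.00788 = 0.786.
p-value = P(Z > 0.786) ≈ 0.2159.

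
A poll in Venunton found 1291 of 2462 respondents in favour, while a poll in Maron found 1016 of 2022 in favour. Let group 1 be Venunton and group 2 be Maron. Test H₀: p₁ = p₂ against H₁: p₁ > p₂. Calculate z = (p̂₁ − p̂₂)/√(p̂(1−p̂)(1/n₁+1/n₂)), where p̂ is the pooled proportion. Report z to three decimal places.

z = 1.460

p̂₁ = 1291/2462 ≈ 0.52437, p̂₂ = 1016/2022 ≈ 0.50247.
Pooled p̂ = (1291+1016)/(2462+2022) = 2307/4484 = 0.51450.
SE = √(p̂(1−p̂)(1/n₁+1/n₂)) = √(0.51450·0.48550·0.000900734) = √(0.000224994) = 0.01500.
z = (0.52437 − 0.50247)/0.01500 = 0.02190/0.01500 = 1.460.
p-value = P(Z > 1.460) ≈ 0.0722.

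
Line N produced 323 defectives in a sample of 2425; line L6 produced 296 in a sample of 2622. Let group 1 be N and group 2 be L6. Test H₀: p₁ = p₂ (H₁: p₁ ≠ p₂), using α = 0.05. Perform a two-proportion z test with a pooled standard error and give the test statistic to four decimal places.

p̂₁ = 323/2425 = 0.1331959, p̂₂ = 296/2622 = 0.1128909.
Pooled p̂ = (323+296)/(2425+2622) = 619/5047 = 0.1226471.
SE = √(0.107605 × 0.000793759) = 0.0092419.
z = (0.1331959 − 0.1128909)/0.0092419 = 0.0203050/0.0092419 = 2.1971.
Two-sided p-value ≈ 2·Φ(−2.197) = 0.0280, so at α = 0.05 we reject H₀.

z = 2.1971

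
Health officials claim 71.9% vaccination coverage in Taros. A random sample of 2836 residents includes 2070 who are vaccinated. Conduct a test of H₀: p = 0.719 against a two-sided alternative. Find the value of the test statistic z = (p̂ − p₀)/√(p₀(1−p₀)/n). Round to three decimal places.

p̂ = 2070/2836 ≈ 0.729901.
Under H₀, SE = √(0.719·0.281/2836) = √(7.12408e-05) = 0.008440.
z = (0.729901 − 0.719)/0.008440 = 0.010901/0.008440 = 1.292.
Two-sided p-value ≈ 2·Φ(−1.292) = 0.1965.

z = 1.292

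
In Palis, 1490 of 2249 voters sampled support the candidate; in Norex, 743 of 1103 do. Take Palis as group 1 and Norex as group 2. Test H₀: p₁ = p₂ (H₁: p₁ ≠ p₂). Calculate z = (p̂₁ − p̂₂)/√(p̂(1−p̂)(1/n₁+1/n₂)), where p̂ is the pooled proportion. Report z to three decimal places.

z = -0.640

p̂₁ = 1490/2249 ≈ 0.66252, p̂₂ = 743/1103 ≈ 0.67362.
Pooled p̂ = (1490+743)/(2249+1103) = 2233/3352 = 0.66617.
SE = √(p̂(1−p̂)(1/n₁+1/n₂)) = √(0.66617·0.33383·0.00135126) = √(0.000300504) = 0.01734.
z = (0.66252 − 0.67362)/0.01734 = -0.01110/0.01734 = -0.640.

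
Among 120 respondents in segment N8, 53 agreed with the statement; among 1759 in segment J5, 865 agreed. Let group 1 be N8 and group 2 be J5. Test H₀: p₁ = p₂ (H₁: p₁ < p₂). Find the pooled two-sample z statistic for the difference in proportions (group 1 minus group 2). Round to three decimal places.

z = -1.062

p̂₁ = 53/120 = 0.44167, p̂₂ = 865/1759 = 0.49176.
Pooled p̂ = (53+865)/(120+1759) = 918/1879 = 0.48856.
SE = √(p̂(1−p̂)(1/n₁+1/n₂)) = √(0.48856·0.51144·0.00890184) = √(0.00222429) = 0.04716.
z = (0.44167 − 0.49176)/0.04716 = -0.05009/0.04716 = -1.062.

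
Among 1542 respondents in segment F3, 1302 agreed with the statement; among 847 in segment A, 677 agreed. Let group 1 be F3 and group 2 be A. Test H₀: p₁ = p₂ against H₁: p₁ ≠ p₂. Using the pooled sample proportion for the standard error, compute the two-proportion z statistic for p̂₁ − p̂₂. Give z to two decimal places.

z = 2.79

p̂₁ = 1302/1542 = 0.84436, p̂₂ = 677/847 = 0.79929.
Pooled p̂ = (1302+677)/(1542+847) = 1979/2389 = 0.82838.
SE = √(p̂(1−p̂)(1/n₁+1/n₂)) = √(0.82838·0.17162·0.00182915) = √(0.000260043) = 0.01613.
z = (0.84436 − 0.79929)/0.01613 = 0.04507/0.01613 = 2.79.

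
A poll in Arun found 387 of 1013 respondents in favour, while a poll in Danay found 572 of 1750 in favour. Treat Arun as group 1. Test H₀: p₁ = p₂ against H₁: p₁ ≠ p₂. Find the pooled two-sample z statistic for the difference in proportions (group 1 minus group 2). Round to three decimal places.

p̂₁ = 387/1013 ≈ 0.38203, p̂₂ = 572/1750 ≈ 0.32686.
Pooled p̂ = (387+572)/(1013+1750) = 959/2763 = 0.34709.
SE = √(p̂(1−p̂)(1/n₁+1/n₂)) = √(0.34709·0.65291·0.0015586) = √(0.000353205) = 0.01879.
z = (0.38203 − 0.32686)/0.01879 = 0.05517/0.01879 = 2.936.

z = 2.936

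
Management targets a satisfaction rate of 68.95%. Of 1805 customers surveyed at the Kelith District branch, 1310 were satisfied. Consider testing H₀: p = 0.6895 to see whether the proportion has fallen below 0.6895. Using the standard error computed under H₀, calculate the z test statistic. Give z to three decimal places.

p̂ = 1310/1805 ≈ 0.72576.
SE = √(p₀(1−p₀)/n) = √(0.21409/1805) = 0.01089.
z = (0.72576 − 0.6895)/0.01089 = 0.03626/0.01089 = 3.330.
p-value = P(Z < 3.330) ≈ 0.9996.

z = 3.330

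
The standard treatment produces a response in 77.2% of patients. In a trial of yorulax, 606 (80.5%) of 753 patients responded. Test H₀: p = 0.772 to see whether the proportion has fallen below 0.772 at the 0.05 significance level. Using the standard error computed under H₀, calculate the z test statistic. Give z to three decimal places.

z = 2.144

p̂ = 606/753 = 0.80478.
Standard error under H₀: √(0.772×0.228/753) = 0.01529.
z = (0.80478 − 0.772)/0.01529 = 0.03278/0.01529 = 2.144.
p-value = P(Z < 2.144) ≈ 0.9840. With α = 0.05, fail to reject H₀.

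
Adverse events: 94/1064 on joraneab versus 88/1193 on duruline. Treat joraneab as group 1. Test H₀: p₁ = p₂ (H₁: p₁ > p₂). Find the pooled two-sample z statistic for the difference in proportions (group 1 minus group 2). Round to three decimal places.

p̂₁ = 94/1064 ≈ 0.088346, p̂₂ = 88/1193 ≈ 0.073764.
Pooled p̂ = (94+88)/(1064+1193) = 182/2257 = 0.080638.
SE = √(0.0741355 × 0.00177807) = 0.011481.
z = (0.088346 − 0.073764)/0.011481 = 0.014582/0.011481 = 1.270.

z = 1.270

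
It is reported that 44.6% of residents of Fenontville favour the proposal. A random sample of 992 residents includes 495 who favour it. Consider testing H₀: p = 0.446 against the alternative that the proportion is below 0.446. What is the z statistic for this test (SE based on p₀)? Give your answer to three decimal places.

z = 3.358

p̂ = 495/992 = 0.49899.
Standard error under H₀: √(0.446×0.554/992) = 0.01578.
z = (0.49899 − 0.446)/0.01578 = 0.05299/0.01578 = 3.358.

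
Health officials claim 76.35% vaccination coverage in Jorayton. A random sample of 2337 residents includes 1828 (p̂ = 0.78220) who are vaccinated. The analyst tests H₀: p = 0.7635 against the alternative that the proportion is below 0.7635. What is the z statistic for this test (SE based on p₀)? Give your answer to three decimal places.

p̂ = 1828/2337 ≈ 0.78220.
Standard error under H₀: √(0.7635×0.2365/2337) = 0.00879.
z = (0.78220 − 0.7635)/0.00879 = 0.01870/0.00879 = 2.127.

z = 2.127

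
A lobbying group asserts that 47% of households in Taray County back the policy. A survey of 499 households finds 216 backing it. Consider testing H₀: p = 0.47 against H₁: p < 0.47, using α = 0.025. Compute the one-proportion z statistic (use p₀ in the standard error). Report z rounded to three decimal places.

p̂ = 216/499 ≈ 0.43287.
Standard error under H₀: √(0.47×0.53/499) = 0.02234.
z = (0.43287 − 0.47)/0.02234 = -0.03713/0.02234 = -1.662.
p-value = P(Z < -1.662) ≈ 0.0483, so at α = 0.025 we fail to reject H₀.

z = -1.662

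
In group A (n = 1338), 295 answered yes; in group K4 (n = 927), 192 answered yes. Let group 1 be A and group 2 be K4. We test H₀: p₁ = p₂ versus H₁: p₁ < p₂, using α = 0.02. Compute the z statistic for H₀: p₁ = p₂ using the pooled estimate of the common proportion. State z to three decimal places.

p̂₁ = 295/1338 ≈ 0.22048, p̂₂ = 192/927 ≈ 0.20712.
Pooled p̂ = (295+192)/(1338+927) = 487/2265 = 0.21501.
SE = √(0.168781 × 0.00182613) = 0.01756.
z = (0.22048 − 0.20712)/0.01756 = 0.01336/0.01756 = 0.761.
p-value = P(Z < 0.761) ≈ 0.7766, so at α = 0.02 we fail to reject H₀.

z = 0.761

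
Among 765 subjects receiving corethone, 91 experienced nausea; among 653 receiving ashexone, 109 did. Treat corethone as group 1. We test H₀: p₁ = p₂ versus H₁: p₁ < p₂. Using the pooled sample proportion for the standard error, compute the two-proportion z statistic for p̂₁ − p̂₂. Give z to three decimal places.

p̂₁ = 91/765 ≈ 0.11895, p̂₂ = 109/653 ≈ 0.16692.
Pooled p̂ = (91+109)/(765+653) = 200/1418 = 0.14104.
SE = √(p̂(1−p̂)(1/n₁+1/n₂)) = √(0.14104·0.85896·0.00283858) = √(0.000343895) = 0.01854.
z = (0.11895 − 0.16692)/0.01854 = -0.04797/0.01854 = -2.587.

z = -2.587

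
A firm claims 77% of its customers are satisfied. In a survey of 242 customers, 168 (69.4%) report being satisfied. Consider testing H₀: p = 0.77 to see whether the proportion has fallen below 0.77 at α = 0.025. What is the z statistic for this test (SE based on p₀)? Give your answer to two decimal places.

p̂ = 168/242 = 0.6942.
SE = √(p₀(1−p₀)/n) = √(0.1771/242) = 0.0271.
z = (0.6942 − 0.77)/0.0271 = -0.0758/0.0271 = -2.80.
p-value = P(Z < -2.801) ≈ 0.0025; since p < α = 0.025, reject H₀.

z = -2.80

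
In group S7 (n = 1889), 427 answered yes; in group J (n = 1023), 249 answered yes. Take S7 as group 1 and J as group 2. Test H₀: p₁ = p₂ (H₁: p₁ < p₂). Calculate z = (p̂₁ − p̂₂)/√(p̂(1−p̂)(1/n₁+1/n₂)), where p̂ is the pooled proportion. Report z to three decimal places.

p̂₁ = 427/1889 = 0.22605, p̂₂ = 249/1023 = 0.24340.
Pooled p̂ = (427+249)/(1889+1023) = 676/2912 = 0.23214.
SE = √(0.178253 × 0.0015069) = 0.01639.
z = (0.22605 − 0.24340)/0.01639 = -0.01735/0.01639 = -1.059.

z = -1.059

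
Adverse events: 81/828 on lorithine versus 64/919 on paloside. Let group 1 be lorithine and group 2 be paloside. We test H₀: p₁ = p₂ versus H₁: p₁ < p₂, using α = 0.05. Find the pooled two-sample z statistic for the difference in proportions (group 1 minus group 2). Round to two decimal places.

p̂₁ = 81/828 = 0.09783, p̂₂ = 64/919 = 0.06964.
Pooled p̂ = (81+64)/(828+919) = 145/1747 = 0.08300.
SE = √(0.0761105 × 0.00229587) = 0.01322.
z = (0.09783 − 0.06964)/0.01322 = 0.02819/0.01322 = 2.13.
p-value = P(Z < 2.132) ≈ 0.9835. With α = 0.05, fail to reject H₀.

z = 2.13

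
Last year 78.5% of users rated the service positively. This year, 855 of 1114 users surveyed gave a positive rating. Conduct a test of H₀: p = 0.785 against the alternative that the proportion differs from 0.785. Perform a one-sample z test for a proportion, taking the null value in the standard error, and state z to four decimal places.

p̂ = 855/1114 ≈ 0.767504.
SE = √(p₀(1−p₀)/n) = √(0.16877/1114) = 0.012309.
z = (0.767504 − 0.785)/0.012309 = -0.017496/0.012309 = -1.4214.

z = -1.4214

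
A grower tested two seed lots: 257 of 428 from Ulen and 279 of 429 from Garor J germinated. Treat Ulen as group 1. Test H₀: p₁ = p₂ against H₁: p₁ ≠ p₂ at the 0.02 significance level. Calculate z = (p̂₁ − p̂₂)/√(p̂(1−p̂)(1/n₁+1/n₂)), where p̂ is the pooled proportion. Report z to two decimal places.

z = -1.51

p̂₁ = 257/428 ≈ 0.60047, p̂₂ = 279/429 ≈ 0.65035.
Pooled p̂ = (257+279)/(428+429) = 536/857 = 0.62544.
SE = √(p̂(1−p̂)(1/n₁+1/n₂)) = √(0.62544·0.37456·0.00466745) = √(0.00109342) = 0.03307.
z = (0.60047 − 0.65035)/0.03307 = -0.04988/0.03307 = -1.51.
p-value = 2·P(Z > 1.509) ≈ 0.1314. With α = 0.02, fail to reject H₀.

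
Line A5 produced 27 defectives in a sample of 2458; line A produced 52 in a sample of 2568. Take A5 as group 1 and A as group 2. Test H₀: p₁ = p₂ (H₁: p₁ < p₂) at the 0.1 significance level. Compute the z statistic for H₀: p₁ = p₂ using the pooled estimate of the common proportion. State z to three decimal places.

p̂₁ = 27/2458 = 0.0109845, p̂₂ = 52/2568 = 0.0202492.
Pooled p̂ = (27+52)/(2458+2568) = 79/5026 = 0.0157183.
SE = √(0.0154712 × 0.000796243) = 0.0035098.
z = (0.0109845 − 0.0202492)/0.0035098 = -0.0092647/0.0035098 = -2.640.
p-value = P(Z < -2.640) ≈ 0.0041, so at α = 0.1 we reject H₀.

z = -2.640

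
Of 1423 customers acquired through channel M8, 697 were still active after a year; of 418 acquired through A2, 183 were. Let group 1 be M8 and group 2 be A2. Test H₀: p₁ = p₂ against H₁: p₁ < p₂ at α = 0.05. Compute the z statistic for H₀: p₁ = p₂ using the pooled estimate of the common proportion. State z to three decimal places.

p̂₁ = 697/1423 = 0.48981, p̂₂ = 183/418 = 0.43780.
Pooled p̂ = (697+183)/(1423+418) = 880/1841 = 0.47800.
SE = √(p̂(1−p̂)(1/n₁+1/n₂)) = √(0.47800·0.52200·0.00309509) = √(0.000772273) = 0.02779.
z = (0.48981 − 0.43780)/0.02779 = 0.05201/0.02779 = 1.872.
p-value = P(Z < 1.872) ≈ 0.9694; since p > α = 0.05, fail to reject H₀.

z = 1.872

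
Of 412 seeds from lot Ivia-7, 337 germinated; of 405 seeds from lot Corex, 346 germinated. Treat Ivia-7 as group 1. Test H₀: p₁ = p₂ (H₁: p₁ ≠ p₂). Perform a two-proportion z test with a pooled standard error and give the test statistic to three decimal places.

z = -1.403

p̂₁ = 337/412 ≈ 0.81796, p̂₂ = 346/405 ≈ 0.85432.
Pooled p̂ = (337+346)/(412+405) = 683/817 = 0.83599.
SE = √(0.137114 × 0.00489632) = 0.02591.
z = (0.81796 − 0.85432)/0.02591 = -0.03636/0.02591 = -1.403.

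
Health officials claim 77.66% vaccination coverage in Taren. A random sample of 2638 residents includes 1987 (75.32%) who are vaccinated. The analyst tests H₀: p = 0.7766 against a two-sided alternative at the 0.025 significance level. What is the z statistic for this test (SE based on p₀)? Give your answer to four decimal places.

p̂ = 1987/2638 ≈ 0.7532221.
Under H₀, SE = √(0.7766·0.2234/2638) = √(6.57667e-05) = 0.0081097.
z = (0.7532221 − 0.7766)/0.0081097 = -0.0233779/0.0081097 = -2.8827.
p-value = 2·P(Z > 2.883) ≈ 0.0039, so at α = 0.025 we reject H₀.

z = -2.8827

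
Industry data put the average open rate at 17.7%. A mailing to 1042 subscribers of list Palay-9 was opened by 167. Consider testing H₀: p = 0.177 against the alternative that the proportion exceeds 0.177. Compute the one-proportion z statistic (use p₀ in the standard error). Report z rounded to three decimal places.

p̂ = 167/1042 = 0.16027.
Under H₀, SE = √(0.177·0.823/1042) = √(0.000139799) = 0.01182.
z = (0.16027 − 0.177)/0.01182 = -0.01673/0.01182 = -1.415.
p-value = P(Z > -1.415) ≈ 0.9215.

z = -1.415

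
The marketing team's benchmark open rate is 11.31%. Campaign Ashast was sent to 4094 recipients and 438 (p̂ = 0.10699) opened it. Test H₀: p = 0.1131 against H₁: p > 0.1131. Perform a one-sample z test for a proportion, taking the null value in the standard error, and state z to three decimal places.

p̂ = 438/4094 ≈ 0.106986.
Standard error under H₀: √(0.1131×0.8869/4094) = 0.004950.
z = (0.106986 − 0.1131)/0.004950 = -0.006114/0.004950 = -1.235.

z = -1.235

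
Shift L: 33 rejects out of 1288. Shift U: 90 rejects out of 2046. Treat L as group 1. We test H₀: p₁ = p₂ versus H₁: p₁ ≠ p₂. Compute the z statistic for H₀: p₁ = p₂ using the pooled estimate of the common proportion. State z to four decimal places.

z = -2.7394

p̂₁ = 33/1288 = 0.02562112, p̂₂ = 90/2046 = 0.04398827.
Pooled p̂ = (33+90)/(1288+2046) = 123/3334 = 0.03689262.
SE = √(p̂(1−p̂)(1/n₁+1/n₂)) = √(0.03689262·0.96310738·0.00126516) = √(4.4953e-05) = 0.00670470.
z = (0.02562112 − 0.04398827)/0.00670470 = -0.01836715/0.00670470 = -2.7394.
Two-sided p-value ≈ 2·Φ(−2.739) = 0.0062.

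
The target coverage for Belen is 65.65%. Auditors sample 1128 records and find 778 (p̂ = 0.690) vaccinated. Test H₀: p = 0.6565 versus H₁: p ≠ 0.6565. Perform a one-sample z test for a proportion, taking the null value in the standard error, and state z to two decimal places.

p̂ = 778/1128 = 0.6897.
Standard error under H₀: √(0.6565×0.3435/1128) = 0.0141.
z = (0.6897 − 0.6565)/0.0141 = 0.0332/0.0141 = 2.35.
p-value = 2·P(Z > 2.349) ≈ 0.0188.

z = 2.35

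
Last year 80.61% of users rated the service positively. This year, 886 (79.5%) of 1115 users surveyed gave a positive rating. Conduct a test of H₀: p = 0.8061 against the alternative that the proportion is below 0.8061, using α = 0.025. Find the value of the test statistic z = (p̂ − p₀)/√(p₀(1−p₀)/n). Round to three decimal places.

z = -0.970

p̂ = 886/1115 = 0.79462.
Under H₀, SE = √(0.8061·0.1939/1115) = √(0.000140182) = 0.01184.
z = (0.79462 − 0.8061)/0.01184 = -0.01148/0.01184 = -0.970.
p-value = P(Z < -0.970) ≈ 0.1661. With α = 0.025, fail to reject H₀.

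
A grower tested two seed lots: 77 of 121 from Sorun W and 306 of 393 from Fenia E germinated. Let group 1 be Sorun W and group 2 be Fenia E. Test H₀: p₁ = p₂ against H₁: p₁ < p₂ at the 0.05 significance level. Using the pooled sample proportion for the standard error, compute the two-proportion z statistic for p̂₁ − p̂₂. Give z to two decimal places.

z = -3.14

p̂₁ = 77/121 = 0.6364, p̂₂ = 306/393 = 0.7786.
Pooled p̂ = (77+306)/(121+393) = 383/514 = 0.7451.
SE = √(0.189908 × 0.010809) = 0.0453.
z = (0.6364 − 0.7786)/0.0453 = -0.1422/0.0453 = -3.14.
p-value = P(Z < -3.140) ≈ 0.0008. With α = 0.05, reject H₀.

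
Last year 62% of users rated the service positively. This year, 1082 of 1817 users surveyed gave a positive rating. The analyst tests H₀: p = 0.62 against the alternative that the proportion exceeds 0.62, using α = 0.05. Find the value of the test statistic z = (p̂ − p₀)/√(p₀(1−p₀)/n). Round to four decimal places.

z = -2.1527

p̂ = 1082/1817 ≈ 0.595487.
Standard error under H₀: √(0.62×0.38/1817) = 0.011387.
z = (0.595487 − 0.62)/0.011387 = -0.024513/0.011387 = -2.1527.
p-value = P(Z > -2.153) ≈ 0.9843; since p > α = 0.05, fail to reject H₀.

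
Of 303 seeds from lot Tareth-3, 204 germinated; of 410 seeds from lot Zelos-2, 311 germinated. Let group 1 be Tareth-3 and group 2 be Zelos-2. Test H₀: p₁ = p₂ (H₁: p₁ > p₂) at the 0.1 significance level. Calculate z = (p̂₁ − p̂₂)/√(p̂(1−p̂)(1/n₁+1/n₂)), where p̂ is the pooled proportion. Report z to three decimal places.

z = -2.513

p̂₁ = 204/303 = 0.67327, p̂₂ = 311/410 = 0.75854.
Pooled p̂ = (204+311)/(303+410) = 515/713 = 0.72230.
SE = √(0.200583 × 0.00573935) = 0.03393.
z = (0.67327 − 0.75854)/0.03393 = -0.08527/0.03393 = -2.513.
p-value = P(Z > -2.513) ≈ 0.9940; since p > α = 0.1, fail to reject H₀.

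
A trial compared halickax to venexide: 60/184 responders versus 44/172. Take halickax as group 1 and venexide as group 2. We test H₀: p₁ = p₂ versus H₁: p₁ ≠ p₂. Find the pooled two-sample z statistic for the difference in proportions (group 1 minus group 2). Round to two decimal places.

z = 1.46

p̂₁ = 60/184 = 0.3261, p̂₂ = 44/172 = 0.2558.
Pooled p̂ = (60+44)/(184+172) = 104/356 = 0.2921.
SE = √(0.206792 × 0.0112487) = 0.0482.
z = (0.3261 − 0.2558)/0.0482 = 0.0703/0.0482 = 1.46.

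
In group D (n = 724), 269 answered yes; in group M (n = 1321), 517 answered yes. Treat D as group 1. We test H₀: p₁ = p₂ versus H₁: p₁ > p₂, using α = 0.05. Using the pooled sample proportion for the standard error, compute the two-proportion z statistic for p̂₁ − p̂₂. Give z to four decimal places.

p̂₁ = 269/724 ≈ 0.371547, p̂₂ = 517/1321 ≈ 0.391370.
Pooled p̂ = (269+517)/(724+1321) = 786/2045 = 0.384352.
SE = √(0.236626 × 0.00213822) = 0.022493.
z = (0.371547 − 0.391370)/0.022493 = -0.019823/0.022493 = -0.8813.
p-value = P(Z > -0.881) ≈ 0.8109. With α = 0.05, fail to reject H₀.

z = -0.8813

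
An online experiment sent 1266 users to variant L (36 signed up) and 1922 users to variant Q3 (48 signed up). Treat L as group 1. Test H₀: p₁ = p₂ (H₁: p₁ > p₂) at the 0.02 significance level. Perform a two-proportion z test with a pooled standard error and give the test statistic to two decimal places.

z = 0.60

p̂₁ = 36/1266 ≈ 0.02844, p̂₂ = 48/1922 ≈ 0.02497.
Pooled p̂ = (36+48)/(1266+1922) = 84/3188 = 0.02635.
SE = √(p̂(1−p̂)(1/n₁+1/n₂)) = √(0.02635·0.97365·0.00131018) = √(3.36121e-05) = 0.00580.
z = (0.02844 − 0.02497)/0.00580 = 0.00347/0.00580 = 0.60.
p-value = P(Z > 0.597) ≈ 0.2752; since p > α = 0.02, fail to reject H₀.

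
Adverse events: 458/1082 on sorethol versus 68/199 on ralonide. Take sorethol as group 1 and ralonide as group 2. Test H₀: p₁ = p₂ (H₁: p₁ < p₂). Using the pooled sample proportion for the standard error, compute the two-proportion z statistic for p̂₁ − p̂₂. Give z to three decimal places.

z = 2.150

p̂₁ = 458/1082 = 0.42329, p̂₂ = 68/199 = 0.34171.
Pooled p̂ = (458+68)/(1082+199) = 526/1281 = 0.41062.
SE = √(0.242011 × 0.00594934) = 0.03794.
z = (0.42329 − 0.34171)/0.03794 = 0.08158/0.03794 = 2.150.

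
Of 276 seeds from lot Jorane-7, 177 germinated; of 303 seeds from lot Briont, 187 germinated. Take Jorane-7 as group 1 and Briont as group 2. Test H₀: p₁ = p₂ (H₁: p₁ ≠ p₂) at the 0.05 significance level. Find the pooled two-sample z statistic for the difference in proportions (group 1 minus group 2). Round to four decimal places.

p̂₁ = 177/276 = 0.641304, p̂₂ = 187/303 = 0.617162.
Pooled p̂ = (177+187)/(276+303) = 364/579 = 0.628670.
SE = √(0.233444 × 0.00692352) = 0.040203.
z = (0.641304 − 0.617162)/0.040203 = 0.024142/0.040203 = 0.6005.
Two-sided p-value ≈ 2·Φ(−0.601) = 0.5482, so at α = 0.05 we fail to reject H₀.

z = 0.6005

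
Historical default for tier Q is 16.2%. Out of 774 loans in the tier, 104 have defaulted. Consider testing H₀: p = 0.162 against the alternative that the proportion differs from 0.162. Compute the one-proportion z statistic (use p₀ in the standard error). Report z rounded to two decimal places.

z = -2.09

p̂ = 104/774 = 0.1344.
Standard error under H₀: √(0.162×0.838/774) = 0.0132.
z = (0.1344 − 0.162)/0.0132 = -0.0276/0.0132 = -2.09.
p-value = 2·P(Z > 2.087) ≈ 0.0369.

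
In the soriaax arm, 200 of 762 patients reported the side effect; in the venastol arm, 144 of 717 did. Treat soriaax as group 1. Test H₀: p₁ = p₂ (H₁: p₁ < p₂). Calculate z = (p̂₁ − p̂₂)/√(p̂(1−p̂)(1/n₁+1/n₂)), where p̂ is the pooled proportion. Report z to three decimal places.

z = 2.804

p̂₁ = 200/762 ≈ 0.26247, p̂₂ = 144/717 ≈ 0.20084.
Pooled p̂ = (200+144)/(762+717) = 344/1479 = 0.23259.
SE = √(0.178492 × 0.00270704) = 0.02198.
z = (0.26247 − 0.20084)/0.02198 = 0.06163/0.02198 = 2.804.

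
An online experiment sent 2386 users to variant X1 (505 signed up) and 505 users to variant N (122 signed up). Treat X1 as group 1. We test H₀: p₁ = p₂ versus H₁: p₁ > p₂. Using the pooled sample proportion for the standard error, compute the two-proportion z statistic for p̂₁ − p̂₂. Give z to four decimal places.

z = -1.4828

p̂₁ = 505/2386 = 0.211651, p̂₂ = 122/505 = 0.241584.
Pooled p̂ = (505+122)/(2386+505) = 627/2891 = 0.216880.
SE = √(0.169843 × 0.00239931) = 0.020187.
z = (0.211651 − 0.241584)/0.020187 = -0.029933/0.020187 = -1.4828.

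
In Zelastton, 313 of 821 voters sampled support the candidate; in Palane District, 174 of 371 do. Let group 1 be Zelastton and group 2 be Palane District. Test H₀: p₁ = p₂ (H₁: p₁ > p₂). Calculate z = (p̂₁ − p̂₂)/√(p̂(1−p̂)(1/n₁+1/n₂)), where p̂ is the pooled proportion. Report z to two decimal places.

p̂₁ = 313/821 ≈ 0.3812, p̂₂ = 174/371 ≈ 0.4690.
Pooled p̂ = (313+174)/(821+371) = 487/1192 = 0.4086.
SE = √(0.241638 × 0.00391344) = 0.0308.
z = (0.3812 − 0.4690)/0.0308 = -0.0878/0.0308 = -2.85.
p-value = P(Z > -2.854) ≈ 0.9978.

z = -2.85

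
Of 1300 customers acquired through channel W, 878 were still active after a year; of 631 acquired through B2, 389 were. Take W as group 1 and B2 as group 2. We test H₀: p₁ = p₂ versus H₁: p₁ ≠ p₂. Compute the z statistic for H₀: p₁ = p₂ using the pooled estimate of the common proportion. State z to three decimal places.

z = 2.556

p̂₁ = 878/1300 ≈ 0.675385, p̂₂ = 389/631 ≈ 0.616482.
Pooled p̂ = (878+389)/(1300+631) = 1267/1931 = 0.656137.
SE = √(p̂(1−p̂)(1/n₁+1/n₂)) = √(0.656137·0.343863·0.00235402) = √(0.000531116) = 0.023046.
z = (0.675385 − 0.616482)/0.023046 = 0.058903/0.023046 = 2.556.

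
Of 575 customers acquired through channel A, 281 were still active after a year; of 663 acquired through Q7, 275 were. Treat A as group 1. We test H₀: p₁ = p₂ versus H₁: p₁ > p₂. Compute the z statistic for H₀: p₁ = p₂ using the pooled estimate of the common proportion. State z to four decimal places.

z = 2.6077

p̂₁ = 281/575 = 0.488696, p̂₂ = 275/663 = 0.414781.
Pooled p̂ = (281+275)/(575+663) = 556/1238 = 0.449111.
SE = √(p̂(1−p̂)(1/n₁+1/n₂)) = √(0.449111·0.550889·0.00324743) = √(0.000803447) = 0.028345.
z = (0.488696 − 0.414781)/0.028345 = 0.073915/0.028345 = 2.6077.
p-value = P(Z > 2.608) ≈ 0.0046.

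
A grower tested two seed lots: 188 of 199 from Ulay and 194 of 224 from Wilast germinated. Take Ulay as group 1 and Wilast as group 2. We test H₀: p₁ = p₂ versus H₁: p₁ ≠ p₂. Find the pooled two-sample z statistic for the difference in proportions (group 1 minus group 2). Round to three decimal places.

p̂₁ = 188/199 ≈ 0.94472, p̂₂ = 194/224 ≈ 0.86607.
Pooled p̂ = (188+194)/(199+224) = 382/423 = 0.90307.
SE = √(0.0875319 × 0.00948941) = 0.02882.
z = (0.94472 − 0.86607)/0.02882 = 0.07865/0.02882 = 2.729.
p-value = 2·P(Z > 2.729) ≈ 0.0064.

z = 2.729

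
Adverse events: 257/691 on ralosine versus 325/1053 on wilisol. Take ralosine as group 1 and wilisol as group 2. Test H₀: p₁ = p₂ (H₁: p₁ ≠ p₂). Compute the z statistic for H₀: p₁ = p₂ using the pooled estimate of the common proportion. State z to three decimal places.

z = 2.741

p̂₁ = 257/691 ≈ 0.37192, p̂₂ = 325/1053 ≈ 0.30864.
Pooled p̂ = (257+325)/(691+1053) = 582/1744 = 0.33372.
SE = √(p̂(1−p̂)(1/n₁+1/n₂)) = √(0.33372·0.66628·0.00239685) = √(0.000532937) = 0.02309.
z = (0.37192 − 0.30864)/0.02309 = 0.06328/0.02309 = 2.741.
Two-sided p-value ≈ 2·Φ(−2.741) = 0.0061.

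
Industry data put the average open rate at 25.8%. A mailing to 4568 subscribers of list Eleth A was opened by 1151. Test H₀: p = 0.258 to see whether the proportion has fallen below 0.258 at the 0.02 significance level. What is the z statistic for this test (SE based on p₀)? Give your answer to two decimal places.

p̂ = 1151/4568 ≈ 0.25197.
Under H₀, SE = √(0.258·0.742/4568) = √(4.19081e-05) = 0.00647.
z = (0.25197 − 0.258)/0.00647 = -0.00603/0.00647 = -0.93.
p-value = P(Z < -0.931) ≈ 0.1758; since p > α = 0.02, fail to reject H₀.

z = -0.93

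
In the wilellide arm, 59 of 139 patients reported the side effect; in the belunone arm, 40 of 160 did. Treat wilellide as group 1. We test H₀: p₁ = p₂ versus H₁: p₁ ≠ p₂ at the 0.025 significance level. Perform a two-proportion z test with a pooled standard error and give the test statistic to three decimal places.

p̂₁ = 59/139 ≈ 0.42446, p̂₂ = 40/160 ≈ 0.25000.
Pooled p̂ = (59+40)/(139+160) = 99/299 = 0.33110.
SE = √(p̂(1−p̂)(1/n₁+1/n₂)) = √(0.33110·0.66890·0.0134442) = √(0.00297755) = 0.05457.
z = (0.42446 − 0.25000)/0.05457 = 0.17446/0.05457 = 3.197.
p-value = 2·P(Z > 3.197) ≈ 0.0014. With α = 0.025, reject H₀.

z = 3.197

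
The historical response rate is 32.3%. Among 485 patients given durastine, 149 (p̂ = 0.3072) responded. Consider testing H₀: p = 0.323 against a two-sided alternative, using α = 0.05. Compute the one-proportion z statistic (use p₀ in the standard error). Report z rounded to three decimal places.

p̂ = 149/485 = 0.30722.
Under H₀, SE = √(0.323·0.677/485) = √(0.000450868) = 0.02123.
z = (0.30722 − 0.323)/0.02123 = -0.01578/0.02123 = -0.743.
Two-sided p-value ≈ 2·Φ(−0.743) = 0.4573; since p > α = 0.05, fail to reject H₀.

z = -0.743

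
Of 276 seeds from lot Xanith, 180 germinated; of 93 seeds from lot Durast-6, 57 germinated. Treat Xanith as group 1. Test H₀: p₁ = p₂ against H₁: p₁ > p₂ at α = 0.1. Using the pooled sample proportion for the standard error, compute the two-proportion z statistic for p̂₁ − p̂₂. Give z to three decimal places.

z = 0.683

p̂₁ = 180/276 = 0.65217, p̂₂ = 57/93 = 0.61290.
Pooled p̂ = (180+57)/(276+93) = 237/369 = 0.64228.
SE = √(0.229757 × 0.0143759) = 0.05747.
z = (0.65217 − 0.61290)/0.05747 = 0.03927/0.05747 = 0.683.
p-value = P(Z > 0.683) ≈ 0.2472, so at α = 0.1 we fail to reject H₀.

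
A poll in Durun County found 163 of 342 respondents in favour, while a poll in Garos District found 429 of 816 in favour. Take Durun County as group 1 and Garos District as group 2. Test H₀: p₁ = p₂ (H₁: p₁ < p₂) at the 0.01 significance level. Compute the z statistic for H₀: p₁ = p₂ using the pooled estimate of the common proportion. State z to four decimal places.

p̂₁ = 163/342 ≈ 0.476608, p̂₂ = 429/816 ≈ 0.525735.
Pooled p̂ = (163+429)/(342+816) = 592/1158 = 0.511226.
SE = √(p̂(1−p̂)(1/n₁+1/n₂)) = √(0.511226·0.488774·0.00414947) = √(0.00103684) = 0.032200.
z = (0.476608 − 0.525735)/0.032200 = -0.049127/0.032200 = -1.5257.
p-value = P(Z < -1.526) ≈ 0.0635, so at α = 0.01 we fail to reject H₀.

z = -1.5257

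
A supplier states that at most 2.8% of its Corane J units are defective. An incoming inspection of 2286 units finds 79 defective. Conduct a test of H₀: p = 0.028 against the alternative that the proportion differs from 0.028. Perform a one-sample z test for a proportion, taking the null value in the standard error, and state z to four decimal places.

p̂ = 79/2286 = 0.0345582.
Under H₀, SE = √(0.028·0.972/2286) = √(1.19055e-05) = 0.0034504.
z = (0.0345582 − 0.028)/0.0034504 = 0.0065582/0.0034504 = 1.9007.

z = 1.9007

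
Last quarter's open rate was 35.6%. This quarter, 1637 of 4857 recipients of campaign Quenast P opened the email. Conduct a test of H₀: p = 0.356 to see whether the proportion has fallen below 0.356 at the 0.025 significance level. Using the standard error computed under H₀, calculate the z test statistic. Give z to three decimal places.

p̂ = 1637/4857 = 0.33704.
Under H₀, SE = √(0.356·0.644/4857) = √(4.72028e-05) = 0.00687.
z = (0.33704 − 0.356)/0.00687 = -0.01896/0.00687 = -2.760.
p-value = P(Z < -2.760) ≈ 0.0029. With α = 0.025, reject H₀.

z = -2.760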